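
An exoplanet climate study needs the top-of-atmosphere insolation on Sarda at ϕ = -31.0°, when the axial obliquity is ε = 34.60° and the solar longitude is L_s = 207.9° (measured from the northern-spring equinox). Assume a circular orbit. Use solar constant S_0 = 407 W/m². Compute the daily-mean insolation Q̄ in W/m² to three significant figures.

Solar declination: sin δ = sin ε · sin L_s = sin 34.60° × sin 207.9° = -0.26571, so δ = -15.409°.
cos h₀ = −tan(-31.0°) tan(-15.409°) = -0.1656, h₀ = 1.7372 rad.
Bracket: h₀ sin ϕ sin δ + cos ϕ cos δ sin h₀ = 1.7372×-0.51504×-0.26571 + 0.85717×0.96405×0.98619 = 0.237738 + 0.814943 = 1.052681.
Q̄ = (S_0/π) × [bracket] = (407/π) × 1.052681 = 136.4 W/m².

Q̄ ≈ 136 W/m²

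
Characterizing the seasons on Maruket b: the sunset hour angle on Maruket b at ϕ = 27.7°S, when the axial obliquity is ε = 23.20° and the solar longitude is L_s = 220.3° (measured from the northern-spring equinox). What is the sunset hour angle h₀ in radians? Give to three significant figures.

h₀ = 1.71 rad

Solar declination: sin δ = sin ε · sin L_s = sin 23.20° × sin 220.3° = -0.25480, so δ = -14.762°.
cos h₀ = −tan ϕ · tan δ = −tan(-27.7°) × tan(-14.762°) = -0.1383, so h₀ = 1.7096 rad = 97.95°.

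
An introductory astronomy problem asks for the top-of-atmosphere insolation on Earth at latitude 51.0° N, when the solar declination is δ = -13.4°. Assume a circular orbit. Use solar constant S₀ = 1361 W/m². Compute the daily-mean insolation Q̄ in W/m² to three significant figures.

Q̄ ≈ 154 W/m²

cos H₀ = −tan(+51.0°) tan(-13.400°) = 0.2942, H₀ = 1.2722 rad.
Bracket: H₀ sin φ sin δ + cos φ cos δ sin H₀ = 1.2722×0.77715×-0.23175 + 0.62932×0.97278×0.95575 = -0.229129 + 0.585101 = 0.355972.
Q̄ = (S₀/π) × [bracket] = (1361/π) × 0.355972 = 154.2 W/m².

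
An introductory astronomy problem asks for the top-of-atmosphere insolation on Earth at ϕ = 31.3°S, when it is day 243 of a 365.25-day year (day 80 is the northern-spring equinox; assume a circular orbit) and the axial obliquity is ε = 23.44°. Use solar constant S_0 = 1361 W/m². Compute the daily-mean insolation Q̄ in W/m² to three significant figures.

Q̄ ≈ 322 W/m²

Solar longitude: L_s = 360° × (243 − 80)/365.25 = 160.657°.
sin δ = sin 23.44° × sin 160.657° = 0.13176, so δ = +7.571°.
cos h₀ = −tan(-31.3°) tan(+7.571°) = 0.0808, h₀ = 1.4899 rad.
Bracket: h₀ sin ϕ sin δ + cos ϕ cos δ sin h₀ = 1.4899×-0.51952×0.13176 + 0.85446×0.99128×0.99673 = -0.101987 + 0.844239 = 0.742252.
Q̄ = (S_0/π) × [bracket] = (1361/π) × 0.742252 = 321.6 W/m².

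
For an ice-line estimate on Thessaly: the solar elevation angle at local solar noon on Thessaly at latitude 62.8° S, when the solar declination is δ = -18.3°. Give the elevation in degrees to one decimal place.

45.5°

At local noon the hour angle is zero, so the zenith angle equals |φ − δ| = |-62.8° − (-18.300°)| = 44.500°.
Elevation = 90° − 44.500° = 45.5°.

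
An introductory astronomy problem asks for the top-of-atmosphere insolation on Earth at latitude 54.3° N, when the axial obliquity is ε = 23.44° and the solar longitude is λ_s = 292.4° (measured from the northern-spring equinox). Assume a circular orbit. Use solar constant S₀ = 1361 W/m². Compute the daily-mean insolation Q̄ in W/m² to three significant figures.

Q̄ ≈ 68.4 W/m²

Solar declination: sin δ = sin ε · sin λ_s = sin 23.44° × sin 292.4° = -0.36777, so δ = -21.578°.
cos H₀ = −tan(+54.3°) tan(-21.578°) = 0.5504, H₀ = 0.9880 rad.
Bracket: H₀ sin φ sin δ + cos φ cos δ sin H₀ = 0.9880×0.81208×-0.36777 + 0.58354×0.92992×0.83491 = -0.295075 + 0.453060 = 0.157985.
Q̄ = (S₀/π) × [bracket] = (1361/π) × 0.157985 = 68.44 W/m².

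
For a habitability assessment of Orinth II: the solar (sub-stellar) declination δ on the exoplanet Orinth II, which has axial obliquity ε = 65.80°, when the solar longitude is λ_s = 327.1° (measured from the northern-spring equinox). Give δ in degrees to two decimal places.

δ = -29.70°

sin δ = sin ε · sin λ_s = sin 65.80° × sin 327.1° = -0.495440.
δ = arcsin(-0.495440) = -29.70°.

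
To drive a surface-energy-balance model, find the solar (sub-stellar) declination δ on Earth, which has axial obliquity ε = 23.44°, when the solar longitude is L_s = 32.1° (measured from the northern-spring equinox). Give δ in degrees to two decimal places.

δ = +12.20°

sin δ = sin ε · sin L_s = sin 23.44° × sin 32.1° = 0.211384.
δ = arcsin(0.211384) = +12.20°.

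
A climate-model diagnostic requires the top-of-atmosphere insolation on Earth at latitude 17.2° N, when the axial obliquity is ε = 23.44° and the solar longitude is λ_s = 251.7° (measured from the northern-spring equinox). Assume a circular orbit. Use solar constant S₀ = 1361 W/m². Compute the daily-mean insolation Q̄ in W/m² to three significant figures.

Solar declination: sin δ = sin ε · sin λ_s = sin 23.44° × sin 251.7° = -0.37767, so δ = -22.189°.
cos H₀ = −tan(+17.2°) tan(-22.189°) = 0.1263, H₀ = 1.4442 rad.
Bracket: H₀ sin φ sin δ + cos φ cos δ sin H₀ = 1.4442×0.29571×-0.37767 + 0.95528×0.92594×0.99200 = -0.161289 + 0.877456 = 0.716167.
Q̄ = (S₀/π) × [bracket] = (1361/π) × 0.716167 = 310.3 W/m².

Q̄ ≈ 310 W/m²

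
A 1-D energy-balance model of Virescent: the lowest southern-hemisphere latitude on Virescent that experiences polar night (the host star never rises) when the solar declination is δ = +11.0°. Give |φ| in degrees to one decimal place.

|φ| = 79.0°

Polar night requires cos H₀ = −tan φ tan δ ≥ 1, i.e. tan φ tan δ ≤ −1.
The boundary is |tan φ| · |tan δ| = 1, so |φ| = 90° − |δ| = 90° − 11.0° = 79.0° in the southern hemisphere.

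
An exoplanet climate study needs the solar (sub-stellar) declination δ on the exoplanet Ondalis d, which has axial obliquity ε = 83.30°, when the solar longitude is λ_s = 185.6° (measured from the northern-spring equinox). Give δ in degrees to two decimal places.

sin δ = sin ε · sin λ_s = sin 83.30° × sin 185.6° = -0.096916.
δ = arcsin(-0.096916) = -5.56°.

δ = -5.56°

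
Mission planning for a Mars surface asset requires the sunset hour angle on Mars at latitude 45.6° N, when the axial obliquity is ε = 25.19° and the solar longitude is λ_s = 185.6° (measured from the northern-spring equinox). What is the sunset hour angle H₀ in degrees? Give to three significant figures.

H₀ = 87.6°

Solar declination: sin δ = sin ε · sin λ_s = sin 25.19° × sin 185.6° = -0.04153, so δ = -2.380°.
cos H₀ = −tan φ · tan δ = −tan(+45.6°) × tan(-2.380°) = 0.0424, so H₀ = 1.5283 rad = 87.57°.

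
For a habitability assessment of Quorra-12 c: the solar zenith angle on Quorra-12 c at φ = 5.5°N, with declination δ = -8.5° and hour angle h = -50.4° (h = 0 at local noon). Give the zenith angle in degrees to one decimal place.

θ_z = 52.2°

cos θ_z = sin φ sin δ + cos φ cos δ cos h = -0.014167 + 0.627520 = 0.613353.
θ_z = arccos(0.613353) = 52.2°.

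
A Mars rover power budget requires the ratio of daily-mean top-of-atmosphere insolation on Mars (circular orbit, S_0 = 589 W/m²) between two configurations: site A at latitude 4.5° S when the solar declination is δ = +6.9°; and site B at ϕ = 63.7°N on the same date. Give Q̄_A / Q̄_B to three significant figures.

Q̄_A / Q̄_B ≈ 1.57

— Configuration A (ϕ=-4.5°):
cos h₀ = −tan(-4.5°) tan(+6.900°) = 0.0095, h₀ = 1.5613 rad.
Bracket: h₀ sin ϕ sin δ + cos ϕ cos δ sin h₀ = 1.5613×-0.07846×0.12014 + 0.99692×0.99276×0.99995 = -0.014717 + 0.989653 = 0.974936.
Q̄ = (S_0/π) × [bracket] = (589/π) × 0.974936 = 182.79 W/m².
— Configuration B (ϕ=+63.7°):
cos h₀ = −tan(+63.7°) tan(+6.900°) = -0.2449, h₀ = 1.8182 rad.
Bracket: h₀ sin ϕ sin δ + cos ϕ cos δ sin h₀ = 1.8182×0.89649×0.12014 + 0.44307×0.99276×0.96956 = 0.195828 + 0.426473 = 0.622301.
Q̄ = (S_0/π) × [bracket] = (589/π) × 0.622301 = 116.67 W/m².
Ratio Q̄_A / Q̄_B = 182.79 / 116.67 = 1.567.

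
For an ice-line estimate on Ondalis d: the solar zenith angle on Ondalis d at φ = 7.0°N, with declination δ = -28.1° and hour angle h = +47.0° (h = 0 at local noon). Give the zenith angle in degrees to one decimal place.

cos θ_z = sin φ sin δ + cos φ cos δ cos h = -0.057402 + 0.597125 = 0.539723.
θ_z = arccos(0.539723) = 57.3°.

θ_z = 57.3°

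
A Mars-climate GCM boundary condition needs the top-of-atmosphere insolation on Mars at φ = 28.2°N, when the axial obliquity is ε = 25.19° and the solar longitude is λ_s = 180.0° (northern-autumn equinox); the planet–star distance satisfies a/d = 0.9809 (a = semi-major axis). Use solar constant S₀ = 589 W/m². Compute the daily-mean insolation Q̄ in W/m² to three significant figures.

Q̄ ≈ 159 W/m²

Solar declination: sin δ = sin ε · sin λ_s = sin 25.19° × sin 180.0° = 0.00000, so δ = +0.000°.
cos H₀ = −tan(+28.2°) tan(+0.000°) = -0.0000, H₀ = 1.5708 rad.
Bracket: H₀ sin φ sin δ + cos φ cos δ sin H₀ = 1.5708×0.47255×0.00000 + 0.88130×1.00000×1.00000 = 0.000000 + 0.881300 = 0.881300.
Inverse-square distance factor (a/d)² = 0.9809² = 0.962165.
Q̄ = (S₀/π) × 0.962165 × [bracket] = (589/π) × 0.962165 × 0.881300 = 159.0 W/m².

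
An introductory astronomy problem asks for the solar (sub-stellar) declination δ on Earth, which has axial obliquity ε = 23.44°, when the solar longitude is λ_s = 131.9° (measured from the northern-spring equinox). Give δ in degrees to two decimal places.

sin δ = sin ε · sin λ_s = sin 23.44° × sin 131.9° = 0.296079.
δ = arcsin(0.296079) = +17.22°.

δ = +17.22°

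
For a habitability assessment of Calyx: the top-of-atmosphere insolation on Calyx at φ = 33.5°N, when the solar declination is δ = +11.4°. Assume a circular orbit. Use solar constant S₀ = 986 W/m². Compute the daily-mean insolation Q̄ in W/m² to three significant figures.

Q̄ ≈ 313 W/m²

cos H₀ = −tan(+33.5°) tan(+11.400°) = -0.1335, H₀ = 1.7047 rad.
Bracket: H₀ sin φ sin δ + cos φ cos δ sin H₀ = 1.7047×0.55194×0.19766 + 0.83389×0.98027×0.99105 = 0.185977 + 0.810121 = 0.996098.
Q̄ = (S₀/π) × [bracket] = (986/π) × 0.996098 = 312.6 W/m².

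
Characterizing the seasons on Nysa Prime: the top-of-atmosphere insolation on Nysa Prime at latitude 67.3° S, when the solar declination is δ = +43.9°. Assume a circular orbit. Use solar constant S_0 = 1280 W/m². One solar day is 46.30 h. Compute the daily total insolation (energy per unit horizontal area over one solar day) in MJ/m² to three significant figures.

0.00 MJ/m²

cos h₀ = −tan(-67.3°) tan(+43.900°) = 2.3005 ≥ 1 ⇒ polar night, h₀ = 0 and Q̄ = 0.
Daily total = Q̄ × 46.30 h × 3600 s/h = 0.00 MJ/m².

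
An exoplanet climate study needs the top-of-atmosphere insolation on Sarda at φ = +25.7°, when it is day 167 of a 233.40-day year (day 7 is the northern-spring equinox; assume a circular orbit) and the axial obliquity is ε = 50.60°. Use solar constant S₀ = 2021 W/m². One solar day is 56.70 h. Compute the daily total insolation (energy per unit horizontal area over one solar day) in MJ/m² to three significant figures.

29.8 MJ/m²

Solar longitude: λ_s = 360° × (167 − 7)/233.40 = 246.787°.
sin δ = sin 50.60° × sin 246.787° = -0.71018, so δ = -45.249°.
cos H₀ = −tan(+25.7°) tan(-45.249°) = 0.4855, H₀ = 1.0639 rad.
Bracket: H₀ sin φ sin δ + cos φ cos δ sin H₀ = 1.0639×0.43366×-0.71018 + 0.90108×0.70402×0.87425 = -0.327656 + 0.554605 = 0.226949.
Q̄ = (S₀/π) × [bracket] = (2021/π) × 0.226949 = 146.00 W/m².
Daily total = Q̄ × 56.70 h × 3600 s/h = 146.00 × 56.70 × 3600 / 10⁶ = 29.80 MJ/m².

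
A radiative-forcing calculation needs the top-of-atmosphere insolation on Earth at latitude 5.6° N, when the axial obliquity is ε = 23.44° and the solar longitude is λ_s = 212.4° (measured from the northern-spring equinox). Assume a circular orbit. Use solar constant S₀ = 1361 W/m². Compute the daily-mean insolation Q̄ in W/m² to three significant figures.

Solar declination: sin δ = sin ε · sin λ_s = sin 23.44° × sin 212.4° = -0.21315, so δ = -12.307°.
cos H₀ = −tan(+5.6°) tan(-12.307°) = 0.0214, H₀ = 1.5494 rad.
Bracket: H₀ sin φ sin δ + cos φ cos δ sin H₀ = 1.5494×0.09758×-0.21315 + 0.99523×0.97702×0.99977 = -0.032226 + 0.972136 = 0.939910.
Q̄ = (S₀/π) × [bracket] = (1361/π) × 0.939910 = 407.2 W/m².

Q̄ ≈ 407 W/m²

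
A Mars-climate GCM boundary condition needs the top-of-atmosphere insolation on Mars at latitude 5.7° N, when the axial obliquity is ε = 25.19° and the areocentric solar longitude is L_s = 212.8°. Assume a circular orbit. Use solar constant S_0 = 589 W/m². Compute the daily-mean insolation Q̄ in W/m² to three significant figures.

Q̄ ≈ 175 W/m²

sin δ = sin 25.19° × sin 212.8° = -0.23056, so δ = -13.330°.
cos h₀ = −tan(+5.7°) tan(-13.330°) = 0.0237, h₀ = 1.5471 rad.
Bracket: h₀ sin ϕ sin δ + cos ϕ cos δ sin h₀ = 1.5471×0.09932×-0.23056 + 0.99506×0.97306×0.99972 = -0.035427 + 0.967982 = 0.932555.
Q̄ = (S_0/π) × [bracket] = (589/π) × 0.932555 = 174.8 W/m².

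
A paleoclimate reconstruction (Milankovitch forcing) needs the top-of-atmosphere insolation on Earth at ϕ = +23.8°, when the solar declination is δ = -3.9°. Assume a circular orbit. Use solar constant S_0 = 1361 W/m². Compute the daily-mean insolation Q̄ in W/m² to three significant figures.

cos h₀ = −tan(+23.8°) tan(-3.900°) = 0.0301, h₀ = 1.5407 rad.
Bracket: h₀ sin ϕ sin δ + cos ϕ cos δ sin h₀ = 1.5407×0.40355×-0.06802 + 0.91496×0.99768×0.99955 = -0.042291 + 0.912427 = 0.870136.
Q̄ = (S_0/π) × [bracket] = (1361/π) × 0.870136 = 377.0 W/m².

Q̄ ≈ 377 W/m²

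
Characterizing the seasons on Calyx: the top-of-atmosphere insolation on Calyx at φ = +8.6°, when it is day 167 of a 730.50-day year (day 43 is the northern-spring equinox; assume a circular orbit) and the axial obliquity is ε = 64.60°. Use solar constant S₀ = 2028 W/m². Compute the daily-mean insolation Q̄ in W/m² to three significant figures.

Q̄ ≈ 518 W/m²

Solar longitude: λ_s = 360° × (167 − 43)/730.50 = 61.109°.
sin δ = sin 64.60° × sin 61.109° = 0.79091, so δ = +52.270°.
cos H₀ = −tan(+8.6°) tan(+52.270°) = -0.1955, H₀ = 1.7675 rad.
Bracket: H₀ sin φ sin δ + cos φ cos δ sin H₀ = 1.7675×0.14954×0.79091 + 0.98876×0.61194×0.98071 = 0.209047 + 0.593390 = 0.802437.
Q̄ = (S₀/π) × [bracket] = (2028/π) × 0.802437 = 518.0 W/m².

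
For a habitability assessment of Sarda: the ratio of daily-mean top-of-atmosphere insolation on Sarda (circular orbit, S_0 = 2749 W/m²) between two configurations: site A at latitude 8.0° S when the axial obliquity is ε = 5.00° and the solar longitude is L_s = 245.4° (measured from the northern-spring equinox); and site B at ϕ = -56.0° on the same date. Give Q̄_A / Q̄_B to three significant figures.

— Configuration A (ϕ=-8.0°):
Solar declination: sin δ = sin ε · sin L_s = sin 5.00° × sin 245.4° = -0.07925, so δ = -4.545°.
cos h₀ = −tan(-8.0°) tan(-4.545°) = -0.0112, h₀ = 1.5820 rad.
Bracket: h₀ sin ϕ sin δ + cos ϕ cos δ sin h₀ = 1.5820×-0.13917×-0.07925 + 0.99027×0.99686×0.99994 = 0.017448 + 0.987101 = 1.004549.
Q̄ = (S_0/π) × [bracket] = (2749/π) × 1.004549 = 879.01 W/m².
— Configuration B (ϕ=-56.0°):
cos h₀ = −tan(-56.0°) tan(-4.545°) = -0.1179, h₀ = 1.6889 rad.
Bracket: h₀ sin ϕ sin δ + cos ϕ cos δ sin h₀ = 1.6889×-0.82904×-0.07925 + 0.55919×0.99686×0.99303 = 0.110963 + 0.553549 = 0.664512.
Q̄ = (S_0/π) × [bracket] = (2749/π) × 0.664512 = 581.47 W/m².
Ratio Q̄_A / Q̄_B = 879.01 / 581.47 = 1.512.

Q̄_A / Q̄_B ≈ 1.51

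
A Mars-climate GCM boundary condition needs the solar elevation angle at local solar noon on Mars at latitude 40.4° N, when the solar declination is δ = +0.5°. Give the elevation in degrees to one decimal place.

50.1°

At local noon the hour angle is zero, so the zenith angle equals |φ − δ| = |+40.4° − (+0.500°)| = 39.900°.
Elevation = 90° − 39.900° = 50.1°.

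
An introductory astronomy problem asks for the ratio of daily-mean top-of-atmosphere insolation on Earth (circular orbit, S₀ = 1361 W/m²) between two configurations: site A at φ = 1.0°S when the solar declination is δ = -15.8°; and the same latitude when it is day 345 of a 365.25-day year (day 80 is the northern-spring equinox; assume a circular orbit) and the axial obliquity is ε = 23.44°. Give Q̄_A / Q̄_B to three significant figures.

— Configuration A (φ=-1.0°):
cos H₀ = −tan(-1.0°) tan(-15.800°) = -0.0049, H₀ = 1.5757 rad.
Bracket: H₀ sin φ sin δ + cos φ cos δ sin H₀ = 1.5757×-0.01745×-0.27228 + 0.99985×0.96222×0.99999 = 0.007487 + 0.962066 = 0.969553.
Q̄ = (S₀/π) × [bracket] = (1361/π) × 0.969553 = 420.03 W/m².
— Configuration B (φ=-1.0°):
Solar longitude: λ_s = 360° × (345 − 80)/365.25 = 261.191°.
sin δ = sin 23.44° × sin 261.191° = -0.39310, so δ = -23.147°.
cos H₀ = −tan(-1.0°) tan(-23.147°) = -0.0075, H₀ = 1.5783 rad.
Bracket: H₀ sin φ sin δ + cos φ cos δ sin H₀ = 1.5783×-0.01745×-0.39310 + 0.99985×0.91950×0.99997 = 0.010826 + 0.919334 = 0.930160.
Q̄ = (S₀/π) × [bracket] = (1361/π) × 0.930160 = 402.96 W/m².
Ratio Q̄_A / Q̄_B = 420.03 / 402.96 = 1.042.

Q̄_A / Q̄_B ≈ 1.04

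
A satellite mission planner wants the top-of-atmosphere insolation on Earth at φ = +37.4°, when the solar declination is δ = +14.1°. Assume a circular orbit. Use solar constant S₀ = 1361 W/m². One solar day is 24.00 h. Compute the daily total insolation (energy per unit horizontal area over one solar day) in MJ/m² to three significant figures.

38.1 MJ/m²

cos H₀ = −tan(+37.4°) tan(+14.100°) = -0.1920, H₀ = 1.7640 rad.
Bracket: H₀ sin φ sin δ + cos φ cos δ sin H₀ = 1.7640×0.60738×0.24362 + 0.79441×0.96987×0.98139 = 0.261019 + 0.756136 = 1.017155.
Q̄ = (S₀/π) × [bracket] = (1361/π) × 1.017155 = 440.65 W/m².
Daily total = Q̄ × 24.00 h × 3600 s/h = 440.65 × 24.00 × 3600 / 10⁶ = 38.07 MJ/m².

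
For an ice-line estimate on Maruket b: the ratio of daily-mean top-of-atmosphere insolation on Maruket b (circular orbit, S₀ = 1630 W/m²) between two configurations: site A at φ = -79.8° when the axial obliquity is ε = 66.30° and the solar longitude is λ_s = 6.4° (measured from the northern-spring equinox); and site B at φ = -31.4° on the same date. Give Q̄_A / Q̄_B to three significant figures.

Q̄_A / Q̄_B ≈ 0.0624

— Configuration A (φ=-79.8°):
Solar declination: sin δ = sin ε · sin λ_s = sin 66.30° × sin 6.4° = 0.10207, so δ = +5.858°.
cos H₀ = −tan(-79.8°) tan(+5.858°) = 0.5702, H₀ = 0.9640 rad.
Bracket: H₀ sin φ sin δ + cos φ cos δ sin H₀ = 0.9640×-0.98420×0.10207 + 0.17708×0.99478×0.82147 = -0.096841 + 0.144707 = 0.047866.
Q̄ = (S₀/π) × [bracket] = (1630/π) × 0.047866 = 24.835 W/m².
— Configuration B (φ=-31.4°):
cos H₀ = −tan(-31.4°) tan(+5.858°) = 0.0626, H₀ = 1.5081 rad.
Bracket: H₀ sin φ sin δ + cos φ cos δ sin H₀ = 1.5081×-0.52101×0.10207 + 0.85355×0.99478×0.99804 = -0.080200 + 0.847430 = 0.767230.
Q̄ = (S₀/π) × [bracket] = (1630/π) × 0.767230 = 398.07 W/m².
Ratio Q̄_A / Q̄_B = 24.835 / 398.07 = 0.06239.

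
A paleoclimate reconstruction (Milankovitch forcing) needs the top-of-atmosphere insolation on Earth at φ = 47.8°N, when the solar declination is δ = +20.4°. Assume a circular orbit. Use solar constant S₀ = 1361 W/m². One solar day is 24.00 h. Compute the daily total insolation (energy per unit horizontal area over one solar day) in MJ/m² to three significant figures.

cos H₀ = −tan(+47.8°) tan(+20.400°) = -0.4101, H₀ = 1.9934 rad.
Bracket: H₀ sin φ sin δ + cos φ cos δ sin H₀ = 1.9934×0.74080×0.34857 + 0.67172×0.93728×0.91202 = 0.514737 + 0.574198 = 1.088935.
Q̄ = (S₀/π) × [bracket] = (1361/π) × 1.088935 = 471.75 W/m².
Daily total = Q̄ × 24.00 h × 3600 s/h = 471.75 × 24.00 × 3600 / 10⁶ = 40.76 MJ/m².

40.8 MJ/m²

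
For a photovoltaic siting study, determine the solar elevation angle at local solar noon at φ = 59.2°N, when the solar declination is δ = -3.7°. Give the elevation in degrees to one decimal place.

27.1°

At local noon the hour angle is zero, so the zenith angle equals |φ − δ| = |+59.2° − (-3.700°)| = 62.900°.
Elevation = 90° − 62.900° = 27.1°.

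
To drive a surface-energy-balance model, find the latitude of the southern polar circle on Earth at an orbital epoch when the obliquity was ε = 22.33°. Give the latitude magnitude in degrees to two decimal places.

The polar circle is the lowest latitude that experiences at least one full rotation of continuous darkness at the northern-summer solstice; it lies at |φ| = 90° − ε = 90° − 22.33° = 67.67°.

67.67°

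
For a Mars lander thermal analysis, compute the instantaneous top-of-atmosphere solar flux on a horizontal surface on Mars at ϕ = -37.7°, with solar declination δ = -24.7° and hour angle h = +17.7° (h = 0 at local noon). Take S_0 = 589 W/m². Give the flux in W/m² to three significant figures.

554 W/m²

cos θ_z = sin ϕ sin δ + cos ϕ cos δ cos h = 0.255537 + 0.684805 = 0.940342.
Flux = S_0 · cos θ_z = 589 × 0.940342 = 553.9 W/m².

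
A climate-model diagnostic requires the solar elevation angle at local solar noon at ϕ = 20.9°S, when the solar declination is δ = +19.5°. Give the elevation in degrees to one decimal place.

49.6°

At local noon the hour angle is zero, so the zenith angle equals |ϕ − δ| = |-20.9° − (+19.500°)| = 40.400°.
Elevation = 90° − 40.400° = 49.6°.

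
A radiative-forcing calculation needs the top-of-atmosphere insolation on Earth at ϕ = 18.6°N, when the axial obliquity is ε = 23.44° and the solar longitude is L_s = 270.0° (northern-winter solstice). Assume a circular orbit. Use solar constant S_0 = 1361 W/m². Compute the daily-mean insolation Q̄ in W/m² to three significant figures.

Q̄ ≈ 294 W/m²

Solar declination: sin δ = sin ε · sin L_s = sin 23.44° × sin 270.0° = -0.39779, so δ = -23.440°.
cos h₀ = −tan(+18.6°) tan(-23.440°) = 0.1459, h₀ = 1.4244 rad.
Bracket: h₀ sin ϕ sin δ + cos ϕ cos δ sin h₀ = 1.4244×0.31896×-0.39779 + 0.94777×0.91748×0.98930 = -0.180727 + 0.860256 = 0.679529.
Q̄ = (S_0/π) × [bracket] = (1361/π) × 0.679529 = 294.4 W/m².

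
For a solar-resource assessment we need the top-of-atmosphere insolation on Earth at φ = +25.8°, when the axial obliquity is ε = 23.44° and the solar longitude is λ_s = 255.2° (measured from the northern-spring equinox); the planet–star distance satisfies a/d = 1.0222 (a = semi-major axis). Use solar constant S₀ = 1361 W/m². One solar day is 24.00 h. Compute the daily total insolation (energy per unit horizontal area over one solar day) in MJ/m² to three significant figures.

Solar declination: sin δ = sin ε · sin λ_s = sin 23.44° × sin 255.2° = -0.38459, so δ = -22.618°.
cos H₀ = −tan(+25.8°) tan(-22.618°) = 0.2014, H₀ = 1.3680 rad.
Bracket: H₀ sin φ sin δ + cos φ cos δ sin H₀ = 1.3680×0.43523×-0.38459 + 0.90032×0.92309×0.97951 = -0.228983 + 0.814048 = 0.585065.
Inverse-square distance factor (a/d)² = 1.0222² = 1.044893.
Q̄ = (S₀/π) × 1.044893 × [bracket] = (1361/π) × 1.044893 × 0.585065 = 264.84 W/m².
Daily total = Q̄ × 24.00 h × 3600 s/h = 264.84 × 24.00 × 3600 / 10⁶ = 22.88 MJ/m².

22.9 MJ/m²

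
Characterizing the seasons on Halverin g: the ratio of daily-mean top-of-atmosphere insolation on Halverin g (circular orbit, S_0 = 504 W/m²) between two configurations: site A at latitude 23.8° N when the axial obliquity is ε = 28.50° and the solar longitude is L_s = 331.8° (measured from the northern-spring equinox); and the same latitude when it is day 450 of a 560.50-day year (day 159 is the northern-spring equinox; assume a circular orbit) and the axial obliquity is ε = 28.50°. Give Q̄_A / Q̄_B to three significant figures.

— Configuration A (ϕ=+23.8°):
Solar declination: sin δ = sin ε · sin L_s = sin 28.50° × sin 331.8° = -0.22548, so δ = -13.031°.
cos h₀ = −tan(+23.8°) tan(-13.031°) = 0.1021, h₀ = 1.4685 rad.
Bracket: h₀ sin ϕ sin δ + cos ϕ cos δ sin h₀ = 1.4685×0.40355×-0.22548 + 0.91496×0.97425×0.99478 = -0.133622 + 0.886747 = 0.753125.
Q̄ = (S_0/π) × [bracket] = (504/π) × 0.753125 = 120.82 W/m².
— Configuration B (ϕ=+23.8°):
Solar longitude: L_s = 360° × (450 − 159)/560.50 = 186.905°.
sin δ = sin 28.50° × sin 186.905° = -0.05736, so δ = -3.288°.
cos h₀ = −tan(+23.8°) tan(-3.288°) = 0.0253, h₀ = 1.5455 rad.
Bracket: h₀ sin ϕ sin δ + cos ϕ cos δ sin h₀ = 1.5455×0.40355×-0.05736 + 0.91496×0.99835×0.99968 = -0.035775 + 0.913158 = 0.877383.
Q̄ = (S_0/π) × [bracket] = (504/π) × 0.877383 = 140.76 W/m².
Ratio Q̄_A / Q̄_B = 120.82 / 140.76 = 0.8583.

Q̄_A / Q̄_B ≈ 0.858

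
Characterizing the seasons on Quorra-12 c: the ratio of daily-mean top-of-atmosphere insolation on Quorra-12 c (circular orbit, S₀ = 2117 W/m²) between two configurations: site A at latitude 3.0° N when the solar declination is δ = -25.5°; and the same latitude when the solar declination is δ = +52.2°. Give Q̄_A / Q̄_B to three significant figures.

Q̄_A / Q̄_B ≈ 1.28

— Configuration A (φ=+3.0°):
cos H₀ = −tan(+3.0°) tan(-25.500°) = 0.0250, H₀ = 1.5458 rad.
Bracket: H₀ sin φ sin δ + cos φ cos δ sin H₀ = 1.5458×0.05234×-0.43051 + 0.99863×0.90259×0.99969 = -0.034831 + 0.901074 = 0.866243.
Q̄ = (S₀/π) × [bracket] = (2117/π) × 0.866243 = 583.73 W/m².
— Configuration B (φ=+3.0°):
cos H₀ = −tan(+3.0°) tan(+52.200°) = -0.0676, H₀ = 1.6384 rad.
Bracket: H₀ sin φ sin δ + cos φ cos δ sin H₀ = 1.6384×0.05234×0.79016 + 0.99863×0.61291×0.99771 = 0.067759 + 0.610669 = 0.678428.
Q̄ = (S₀/π) × [bracket] = (2117/π) × 0.678428 = 457.17 W/m².
Ratio Q̄_A / Q̄_B = 583.73 / 457.17 = 1.277.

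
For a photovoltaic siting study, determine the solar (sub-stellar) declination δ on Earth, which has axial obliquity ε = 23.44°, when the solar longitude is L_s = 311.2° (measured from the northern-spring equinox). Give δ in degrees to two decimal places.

sin δ = sin ε · sin L_s = sin 23.44° × sin 311.2° = -0.299302.
δ = arcsin(-0.299302) = -17.42°.

δ = -17.42°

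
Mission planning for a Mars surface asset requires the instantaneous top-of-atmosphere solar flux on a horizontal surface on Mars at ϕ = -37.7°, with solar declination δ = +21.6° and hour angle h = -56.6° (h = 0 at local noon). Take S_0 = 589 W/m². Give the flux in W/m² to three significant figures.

cos θ_z = sin ϕ sin δ + cos ϕ cos δ cos h = -0.225118 + 0.404967 = 0.179849.
Flux = S_0 · cos θ_z = 589 × 0.179849 = 105.9 W/m².

106 W/m²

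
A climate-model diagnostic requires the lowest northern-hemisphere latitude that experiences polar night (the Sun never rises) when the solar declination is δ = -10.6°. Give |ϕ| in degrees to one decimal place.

Polar night requires cos h₀ = −tan ϕ tan δ ≥ 1, i.e. tan ϕ tan δ ≤ −1.
The boundary is |tan ϕ| · |tan δ| = 1, so |ϕ| = 90° − |δ| = 90° − 10.6° = 79.4° in the northern hemisphere.

|ϕ| = 79.4°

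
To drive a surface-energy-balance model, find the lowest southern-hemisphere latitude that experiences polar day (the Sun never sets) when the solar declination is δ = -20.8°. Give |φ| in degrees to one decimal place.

Polar day requires cos H₀ = −tan φ tan δ ≤ −1, i.e. tan φ tan δ ≥ 1.
The boundary is |tan φ| · |tan δ| = 1, so |φ| = 90° − |δ| = 90° − 20.8° = 69.2° in the southern hemisphere.

|φ| = 69.2°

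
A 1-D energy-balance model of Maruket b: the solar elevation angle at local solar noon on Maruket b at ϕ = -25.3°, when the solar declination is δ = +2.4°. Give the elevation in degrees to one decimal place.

At local noon the hour angle is zero, so the zenith angle equals |ϕ − δ| = |-25.3° − (+2.400°)| = 27.700°.
Elevation = 90° − 27.700° = 62.3°.

62.3°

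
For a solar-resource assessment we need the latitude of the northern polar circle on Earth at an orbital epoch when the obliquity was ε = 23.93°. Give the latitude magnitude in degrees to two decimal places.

66.07°

The polar circle is the lowest latitude that experiences at least one full rotation of continuous daylight at the northern-summer solstice; it lies at |φ| = 90° − ε = 90° − 23.93° = 66.07°.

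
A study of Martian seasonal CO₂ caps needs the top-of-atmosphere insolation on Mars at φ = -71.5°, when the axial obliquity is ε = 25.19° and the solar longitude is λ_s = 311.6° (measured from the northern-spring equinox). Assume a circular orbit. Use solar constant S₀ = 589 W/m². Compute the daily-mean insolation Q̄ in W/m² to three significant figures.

Q̄ ≈ 178 W/m²

Solar declination: sin δ = sin ε · sin λ_s = sin 25.19° × sin 311.6° = -0.31828, so δ = -18.559°.
cos H₀ = −tan(-71.5°) tan(-18.559°) = -1.0034 ≤ −1 ⇒ polar day, H₀ = π.
Bracket: H₀ sin φ sin δ + cos φ cos δ sin H₀ = 3.1416×-0.94832×-0.31828 + 0.31730×0.94800×0.00000 = 0.948233 + 0.000000 = 0.948233.
Q̄ = (S₀/π) × [bracket] = (589/π) × 0.948233 = 177.8 W/m².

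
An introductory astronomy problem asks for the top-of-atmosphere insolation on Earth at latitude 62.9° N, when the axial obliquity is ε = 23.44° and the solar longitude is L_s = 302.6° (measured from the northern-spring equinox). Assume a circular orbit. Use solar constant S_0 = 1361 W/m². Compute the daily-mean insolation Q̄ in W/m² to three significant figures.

Solar declination: sin δ = sin ε · sin L_s = sin 23.44° × sin 302.6° = -0.33512, so δ = -19.580°.
cos h₀ = −tan(+62.9°) tan(-19.580°) = 0.6951, h₀ = 0.8023 rad.
Bracket: h₀ sin ϕ sin δ + cos ϕ cos δ sin h₀ = 0.8023×0.89021×-0.33512 + 0.45554×0.94218×0.71894 = -0.239348 + 0.308570 = 0.069222.
Q̄ = (S_0/π) × [bracket] = (1361/π) × 0.069222 = 29.99 W/m².

Q̄ ≈ 30.0 W/m²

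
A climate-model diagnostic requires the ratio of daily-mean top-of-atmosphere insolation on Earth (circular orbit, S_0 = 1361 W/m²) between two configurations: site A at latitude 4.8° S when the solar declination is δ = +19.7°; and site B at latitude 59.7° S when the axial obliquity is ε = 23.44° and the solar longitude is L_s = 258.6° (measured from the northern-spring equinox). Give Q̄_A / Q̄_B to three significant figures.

Q̄_A / Q̄_B ≈ 0.797

— Configuration A (ϕ=-4.8°):
cos h₀ = −tan(-4.8°) tan(+19.700°) = 0.0301, h₀ = 1.5407 rad.
Bracket: h₀ sin ϕ sin δ + cos ϕ cos δ sin h₀ = 1.5407×-0.08368×0.33710 + 0.99649×0.94147×0.99955 = -0.043461 + 0.937743 = 0.894282.
Q̄ = (S_0/π) × [bracket] = (1361/π) × 0.894282 = 387.42 W/m².
— Configuration B (ϕ=-59.7°):
Solar declination: sin δ = sin ε · sin L_s = sin 23.44° × sin 258.6° = -0.38994, so δ = -22.951°.
cos h₀ = −tan(-59.7°) tan(-22.951°) = -0.7247, h₀ = 2.3813 rad.
Bracket: h₀ sin ϕ sin δ + cos ϕ cos δ sin h₀ = 2.3813×-0.86340×-0.38994 + 0.50453×0.92084×0.68910 = 0.801722 + 0.320150 = 1.121872.
Q̄ = (S_0/π) × [bracket] = (1361/π) × 1.121872 = 486.02 W/m².
Ratio Q̄_A / Q̄_B = 387.42 / 486.02 = 0.7971.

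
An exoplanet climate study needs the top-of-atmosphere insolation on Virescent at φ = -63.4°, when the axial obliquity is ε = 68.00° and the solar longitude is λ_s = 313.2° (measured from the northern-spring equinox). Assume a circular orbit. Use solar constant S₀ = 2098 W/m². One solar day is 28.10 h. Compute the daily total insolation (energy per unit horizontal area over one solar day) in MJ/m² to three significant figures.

128 MJ/m²

Solar declination: sin δ = sin ε · sin λ_s = sin 68.00° × sin 313.2° = -0.67589, so δ = -42.523°.
cos H₀ = −tan(-63.4°) tan(-42.523°) = -1.8314 ≤ −1 ⇒ polar day, H₀ = π.
Bracket: H₀ sin φ sin δ + cos φ cos δ sin H₀ = 3.1416×-0.89415×-0.67589 + 0.44776×0.73700×0.00000 = 1.898617 + 0.000000 = 1.898617.
Q̄ = (S₀/π) × [bracket] = (2098/π) × 1.898617 = 1267.9 W/m².
Daily total = Q̄ × 28.10 h × 3600 s/h = 1267.9 × 28.10 × 3600 / 10⁶ = 128.3 MJ/m².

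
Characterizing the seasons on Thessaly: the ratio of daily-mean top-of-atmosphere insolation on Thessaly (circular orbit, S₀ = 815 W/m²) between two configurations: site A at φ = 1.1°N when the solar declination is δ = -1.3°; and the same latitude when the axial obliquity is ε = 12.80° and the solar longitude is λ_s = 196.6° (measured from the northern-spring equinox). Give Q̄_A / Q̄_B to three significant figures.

— Configuration A (φ=+1.1°):
cos H₀ = −tan(+1.1°) tan(-1.300°) = 0.0004, H₀ = 1.5704 rad.
Bracket: H₀ sin φ sin δ + cos φ cos δ sin H₀ = 1.5704×0.01920×-0.02269 + 0.99982×0.99974×1.00000 = -0.000684 + 0.999560 = 0.998876.
Q̄ = (S₀/π) × [bracket] = (815/π) × 0.998876 = 259.13 W/m².
— Configuration B (φ=+1.1°):
Solar declination: sin δ = sin ε · sin λ_s = sin 12.80° × sin 196.6° = -0.06329, so δ = -3.629°.
cos H₀ = −tan(+1.1°) tan(-3.629°) = 0.0012, H₀ = 1.5696 rad.
Bracket: H₀ sin φ sin δ + cos φ cos δ sin H₀ = 1.5696×0.01920×-0.06329 + 0.99982×0.99799×1.00000 = -0.001907 + 0.997810 = 0.995903.
Q̄ = (S₀/π) × [bracket] = (815/π) × 0.995903 = 258.36 W/m².
Ratio Q̄_A / Q̄_B = 259.13 / 258.36 = 1.003.

Q̄_A / Q̄_B ≈ 1.00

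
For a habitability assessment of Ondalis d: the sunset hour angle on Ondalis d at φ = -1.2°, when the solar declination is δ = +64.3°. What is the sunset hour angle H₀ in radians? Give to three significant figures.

H₀ = 1.53 rad

cos H₀ = −tan φ · tan δ = −tan(-1.2°) × tan(+64.300°) = 0.0435, so H₀ = 1.5273 rad = 87.51°.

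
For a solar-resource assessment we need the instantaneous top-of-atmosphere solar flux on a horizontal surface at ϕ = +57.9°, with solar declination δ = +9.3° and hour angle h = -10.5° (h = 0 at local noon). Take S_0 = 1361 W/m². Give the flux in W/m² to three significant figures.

cos θ_z = sin ϕ sin δ + cos ϕ cos δ cos h = 0.136898 + 0.515632 = 0.652530.
Flux = S_0 · cos θ_z = 1361 × 0.652530 = 888.1 W/m².

888 W/m²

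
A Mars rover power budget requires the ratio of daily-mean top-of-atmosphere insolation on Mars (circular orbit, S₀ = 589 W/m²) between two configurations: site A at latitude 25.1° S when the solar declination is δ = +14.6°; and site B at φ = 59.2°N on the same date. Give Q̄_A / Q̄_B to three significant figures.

Q̄_A / Q̄_B ≈ 0.809

— Configuration A (φ=-25.1°):
cos H₀ = −tan(-25.1°) tan(+14.600°) = 0.1220, H₀ = 1.4485 rad.
Bracket: H₀ sin φ sin δ + cos φ cos δ sin H₀ = 1.4485×-0.42420×0.25207 + 0.90557×0.96771×0.99253 = -0.154885 + 0.869783 = 0.714898.
Q̄ = (S₀/π) × [bracket] = (589/π) × 0.714898 = 134.03 W/m².
— Configuration B (φ=+59.2°):
cos H₀ = −tan(+59.2°) tan(+14.600°) = -0.4370, H₀ = 2.0230 rad.
Bracket: H₀ sin φ sin δ + cos φ cos δ sin H₀ = 2.0230×0.85896×0.25207 + 0.51204×0.96771×0.89948 = 0.438016 + 0.445698 = 0.883714.
Q̄ = (S₀/π) × [bracket] = (589/π) × 0.883714 = 165.68 W/m².
Ratio Q̄_A / Q̄_B = 134.03 / 165.68 = 0.8090.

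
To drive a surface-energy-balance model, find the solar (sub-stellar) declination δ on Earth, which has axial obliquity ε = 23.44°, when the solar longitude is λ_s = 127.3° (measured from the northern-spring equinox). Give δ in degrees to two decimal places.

sin δ = sin ε · sin λ_s = sin 23.44° × sin 127.3° = 0.316430.
δ = arcsin(0.316430) = +18.45°.

δ = +18.45°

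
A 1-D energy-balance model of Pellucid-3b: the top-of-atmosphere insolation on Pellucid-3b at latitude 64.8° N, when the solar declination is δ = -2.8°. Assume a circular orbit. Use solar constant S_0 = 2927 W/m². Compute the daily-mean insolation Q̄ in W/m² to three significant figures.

cos h₀ = −tan(+64.8°) tan(-2.800°) = 0.1039, h₀ = 1.4667 rad.
Bracket: h₀ sin ϕ sin δ + cos ϕ cos δ sin h₀ = 1.4667×0.90483×-0.04885 + 0.42578×0.99881×0.99458 = -0.064830 + 0.422968 = 0.358138.
Q̄ = (S_0/π) × [bracket] = (2927/π) × 0.358138 = 333.7 W/m².

Q̄ ≈ 334 W/m²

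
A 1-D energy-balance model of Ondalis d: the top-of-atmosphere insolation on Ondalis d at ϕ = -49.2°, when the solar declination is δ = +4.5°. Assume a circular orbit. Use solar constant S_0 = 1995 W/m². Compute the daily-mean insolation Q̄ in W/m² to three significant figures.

cos h₀ = −tan(-49.2°) tan(+4.500°) = 0.0912, h₀ = 1.4795 rad.
Bracket: h₀ sin ϕ sin δ + cos ϕ cos δ sin h₀ = 1.4795×-0.75700×0.07846 + 0.65342×0.99692×0.99583 = -0.087874 + 0.648691 = 0.560817.
Q̄ = (S_0/π) × [bracket] = (1995/π) × 0.560817 = 356.1 W/m².

Q̄ ≈ 356 W/m²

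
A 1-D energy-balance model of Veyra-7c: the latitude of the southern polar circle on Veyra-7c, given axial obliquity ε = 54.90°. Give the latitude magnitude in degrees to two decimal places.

The polar circle is the lowest latitude that experiences at least one full rotation of continuous darkness at the northern-summer solstice; it lies at |φ| = 90° − ε = 90° − 54.90° = 35.10°.

35.10°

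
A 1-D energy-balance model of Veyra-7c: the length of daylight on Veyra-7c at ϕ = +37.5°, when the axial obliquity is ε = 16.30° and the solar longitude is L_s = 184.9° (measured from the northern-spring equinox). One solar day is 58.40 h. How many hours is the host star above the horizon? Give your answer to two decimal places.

28.86 h

Solar declination: sin δ = sin ε · sin L_s = sin 16.30° × sin 184.9° = -0.02397, so δ = -1.374°.
cos h₀ = −tan ϕ · tan δ = −tan(+37.5°) × tan(-1.374°) = 0.0184, so h₀ = 1.5524 rad = 88.95°.
Daylight = 2h₀/(2π) × 58.40 h = (1.5524/π) × 58.40 = 28.86 h.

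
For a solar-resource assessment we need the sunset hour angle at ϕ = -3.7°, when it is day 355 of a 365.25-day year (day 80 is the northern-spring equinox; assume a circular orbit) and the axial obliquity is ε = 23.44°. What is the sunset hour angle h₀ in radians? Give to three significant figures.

Solar longitude: L_s = 360° × (355 − 80)/365.25 = 271.047°.
sin δ = sin 23.44° × sin 271.047° = -0.39772, so δ = -23.436°.
cos h₀ = −tan ϕ · tan δ = −tan(-3.7°) × tan(-23.436°) = -0.0280, so h₀ = 1.5988 rad = 91.61°.

h₀ = 1.60 rad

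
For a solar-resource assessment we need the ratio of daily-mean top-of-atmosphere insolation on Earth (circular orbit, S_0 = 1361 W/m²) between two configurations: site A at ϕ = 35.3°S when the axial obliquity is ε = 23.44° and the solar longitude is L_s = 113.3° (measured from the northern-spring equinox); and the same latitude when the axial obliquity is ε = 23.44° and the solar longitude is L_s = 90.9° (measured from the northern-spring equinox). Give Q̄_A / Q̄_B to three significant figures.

Q̄_A / Q̄_B ≈ 1.08

— Configuration A (ϕ=-35.3°):
Solar declination: sin δ = sin ε · sin L_s = sin 23.44° × sin 113.3° = 0.36535, so δ = +21.429°.
cos h₀ = −tan(-35.3°) tan(+21.429°) = 0.2779, h₀ = 1.2892 rad.
Bracket: h₀ sin ϕ sin δ + cos ϕ cos δ sin h₀ = 1.2892×-0.57786×0.36535 + 0.81614×0.93087×0.96061 = -0.272177 + 0.729795 = 0.457618.
Q̄ = (S_0/π) × [bracket] = (1361/π) × 0.457618 = 198.25 W/m².
— Configuration B (ϕ=-35.3°):
Solar declination: sin δ = sin ε · sin L_s = sin 23.44° × sin 90.9° = 0.39774, so δ = +23.437°.
cos h₀ = −tan(-35.3°) tan(+23.437°) = 0.3069, h₀ = 1.2588 rad.
Bracket: h₀ sin ϕ sin δ + cos ϕ cos δ sin h₀ = 1.2588×-0.57786×0.39774 + 0.81614×0.91750×0.95173 = -0.289320 + 0.712663 = 0.423343.
Q̄ = (S_0/π) × [bracket] = (1361/π) × 0.423343 = 183.40 W/m².
Ratio Q̄_A / Q̄_B = 198.25 / 183.40 = 1.081.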